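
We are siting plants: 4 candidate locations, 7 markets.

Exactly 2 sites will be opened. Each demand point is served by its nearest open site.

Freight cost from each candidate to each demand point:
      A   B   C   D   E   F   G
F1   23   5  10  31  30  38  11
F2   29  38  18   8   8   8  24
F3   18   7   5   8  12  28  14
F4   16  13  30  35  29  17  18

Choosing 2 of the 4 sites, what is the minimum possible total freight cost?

Open {F2, F3}.
  A→F3 18, B→F3 7, C→F3 5, D→F2 8, E→F2 8, F→F2 8, G→F3 14  ⇒ total 68.
Compare {F1, F2}: total 73.
Compare {F3, F4}: total 79.
No size-2 selection does better; minimum is 68.

68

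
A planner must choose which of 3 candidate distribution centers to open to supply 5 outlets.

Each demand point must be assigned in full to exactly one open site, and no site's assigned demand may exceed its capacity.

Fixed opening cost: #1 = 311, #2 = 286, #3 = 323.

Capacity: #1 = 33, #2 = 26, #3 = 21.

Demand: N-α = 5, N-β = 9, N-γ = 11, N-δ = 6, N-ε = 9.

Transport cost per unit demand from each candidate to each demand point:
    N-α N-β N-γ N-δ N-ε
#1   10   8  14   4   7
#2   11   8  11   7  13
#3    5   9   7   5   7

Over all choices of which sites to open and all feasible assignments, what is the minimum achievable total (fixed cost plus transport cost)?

Open {#1, #3}; cheapest assignment that respects the capacities:
  #1 (cap 33, load 24): N-β, N-δ, N-ε — cost 9×8 + 6×4 + 9×7 = 159
  #3 (cap 21, load 16): N-α, N-γ — cost 5×5 + 11×7 = 102
  Shipping 261, fixed 634 → total 895.
  Any other capacity-feasible assignment to {#1, #3} ships for at least 261.
Compare {#2, #3}: its best feasible assignment gives total 918.
Compare {#1, #2}: its best feasible assignment gives total 927.
Every other set of open sites that can feasibly serve all demand totals ≥ 918 even under its best assignment. Minimum: 895.

895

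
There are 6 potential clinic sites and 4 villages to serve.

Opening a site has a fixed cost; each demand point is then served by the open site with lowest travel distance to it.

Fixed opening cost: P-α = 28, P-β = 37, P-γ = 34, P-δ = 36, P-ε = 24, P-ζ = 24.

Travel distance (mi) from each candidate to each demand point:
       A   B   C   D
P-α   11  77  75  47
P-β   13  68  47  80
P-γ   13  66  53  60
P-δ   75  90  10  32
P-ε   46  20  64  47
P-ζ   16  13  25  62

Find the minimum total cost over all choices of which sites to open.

131

Open {P-δ, P-ζ}: assign each demand point to its cheapest open site.
  A→P-ζ 16, B→P-ζ 13, C→P-δ 10, D→P-δ 32
  travel distance 71, fixed 60 → total 131.
Compare {P-ζ}: travel distance 116 + fixed 24 = 140.
Compare {P-α, P-ζ}: travel distance 96 + fixed 52 = 148.
Compare {P-ε, P-ζ}: travel distance 101 + fixed 48 = 149.
All other subsets cost ≥ 140. Minimum total cost: 131.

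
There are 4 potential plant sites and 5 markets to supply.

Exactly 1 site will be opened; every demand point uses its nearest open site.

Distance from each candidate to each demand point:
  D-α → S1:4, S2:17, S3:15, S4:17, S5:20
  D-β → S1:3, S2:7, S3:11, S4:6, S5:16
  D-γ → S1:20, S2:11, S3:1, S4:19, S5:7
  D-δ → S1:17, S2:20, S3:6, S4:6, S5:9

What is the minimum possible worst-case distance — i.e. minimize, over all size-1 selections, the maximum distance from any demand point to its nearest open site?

16

Open {D-β}.
  Farthest demand point is S5 at distance 16 (to D-β); all others are ≤ 16.
With {D-α} the worst case is 20.
With {D-γ} the worst case is 20.
No size-1 selection achieves below 16.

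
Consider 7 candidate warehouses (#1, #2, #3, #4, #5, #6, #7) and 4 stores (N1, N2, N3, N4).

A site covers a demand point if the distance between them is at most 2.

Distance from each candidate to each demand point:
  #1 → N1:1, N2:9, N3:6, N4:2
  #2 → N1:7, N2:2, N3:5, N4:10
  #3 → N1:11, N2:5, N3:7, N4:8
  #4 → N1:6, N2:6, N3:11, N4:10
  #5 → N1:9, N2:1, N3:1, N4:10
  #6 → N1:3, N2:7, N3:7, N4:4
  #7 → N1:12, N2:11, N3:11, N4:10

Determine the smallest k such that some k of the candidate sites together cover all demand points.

Coverage sets (demand points within 2 of each site):
  #1: {N1, N4}
  #2: {N2}
  #3: {}
  #4: {}
  #5: {N2, N3}
  #6: {}
  #7: {}
No single site covers all 4 demand points.
But {#1, #5} covers everything, so the minimum is 2.

2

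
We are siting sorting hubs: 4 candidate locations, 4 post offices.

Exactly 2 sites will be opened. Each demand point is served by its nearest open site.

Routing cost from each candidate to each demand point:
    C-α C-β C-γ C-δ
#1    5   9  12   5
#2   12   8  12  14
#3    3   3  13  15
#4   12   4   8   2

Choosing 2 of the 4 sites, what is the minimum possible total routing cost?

Open {#3, #4}.
  C-α→#3 3, C-β→#3 3, C-γ→#4 8, C-δ→#4 2  ⇒ total 16.
Compare {#1, #4}: total 19.
Compare {#1, #3}: total 23.
No size-2 selection does better; minimum is 16.

16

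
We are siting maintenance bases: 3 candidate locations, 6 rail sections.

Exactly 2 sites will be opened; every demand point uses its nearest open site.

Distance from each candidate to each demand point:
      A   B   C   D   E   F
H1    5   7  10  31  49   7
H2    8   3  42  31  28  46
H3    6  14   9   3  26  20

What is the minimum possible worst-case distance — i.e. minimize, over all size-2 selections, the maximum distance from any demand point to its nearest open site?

26

Open {H1, H3}.
  Farthest demand point is E at distance 26 (to H3); all others are ≤ 26.
With {H2, H3} the worst case is 26.
With {H1, H2} the worst case is 31.
No size-2 selection achieves below 26.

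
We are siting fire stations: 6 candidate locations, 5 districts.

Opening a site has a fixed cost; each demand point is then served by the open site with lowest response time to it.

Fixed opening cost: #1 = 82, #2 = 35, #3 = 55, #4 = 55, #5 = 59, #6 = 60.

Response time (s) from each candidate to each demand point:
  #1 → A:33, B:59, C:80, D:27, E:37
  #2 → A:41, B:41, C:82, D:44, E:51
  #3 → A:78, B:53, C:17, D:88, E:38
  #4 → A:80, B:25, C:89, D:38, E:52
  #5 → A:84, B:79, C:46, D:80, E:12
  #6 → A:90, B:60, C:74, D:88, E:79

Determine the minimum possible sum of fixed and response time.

271

Open {#2, #3}: assign each demand point to its cheapest open site.
  A→#2 41, B→#2 41, C→#3 17, D→#2 44, E→#3 38
  response time 181, fixed 90 → total 271.
Compare {#2, #5}: response time 184 + fixed 94 = 278.
Compare {#2}: response time 259 + fixed 35 = 294.
Compare {#1, #3}: response time 167 + fixed 137 = 304.
All other subsets cost ≥ 278. Minimum total cost: 271.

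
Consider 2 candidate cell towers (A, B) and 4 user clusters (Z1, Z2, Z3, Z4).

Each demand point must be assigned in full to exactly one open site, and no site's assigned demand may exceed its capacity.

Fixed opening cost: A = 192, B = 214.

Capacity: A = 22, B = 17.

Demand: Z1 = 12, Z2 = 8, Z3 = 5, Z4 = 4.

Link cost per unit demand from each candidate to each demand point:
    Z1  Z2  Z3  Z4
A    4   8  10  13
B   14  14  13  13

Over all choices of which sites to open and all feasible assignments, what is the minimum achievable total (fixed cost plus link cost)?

Open {A, B}; cheapest assignment that respects the capacities:
  A (cap 22, load 20): Z1, Z2 — cost 12×4 + 8×8 = 112
  B (cap 17, load 9): Z3, Z4 — cost 5×13 + 4×13 = 117
  Shipping 229, fixed 406 → total 635.
  Any other capacity-feasible assignment to {A, B} ships for at least 229.
Total demand is 29 and no other set of sites has combined capacity ≥ 29, so {A, B} is the only feasible choice of open sites. Minimum: 635.

635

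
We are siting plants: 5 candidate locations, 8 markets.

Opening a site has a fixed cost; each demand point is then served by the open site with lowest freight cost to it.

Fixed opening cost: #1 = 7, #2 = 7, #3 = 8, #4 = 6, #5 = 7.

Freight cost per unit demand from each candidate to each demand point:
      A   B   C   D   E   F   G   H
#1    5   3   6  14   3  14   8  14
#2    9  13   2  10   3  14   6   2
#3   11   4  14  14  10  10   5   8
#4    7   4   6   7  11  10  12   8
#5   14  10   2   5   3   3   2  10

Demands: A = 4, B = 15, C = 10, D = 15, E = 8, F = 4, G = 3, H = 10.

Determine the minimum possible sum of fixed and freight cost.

Open {#1, #2, #5}: assign each demand point to its cheapest open site.
  A→#1 4×5=20, B→#1 15×3=45, C→#2 10×2=20, D→#5 15×5=75, E→#1 8×3=24, F→#5 4×3=12, G→#5 3×2=6, H→#2 10×2=20
  freight cost 222, fixed 21 → total 243.
Compare {#1, #2, #4, #5}: freight cost 222 + fixed 27 = 249.
Compare {#1, #2, #3, #5}: freight cost 222 + fixed 29 = 251.
Compare {#1, #2, #3, #4, #5}: freight cost 222 + fixed 35 = 257.
All other subsets cost ≥ 249. Minimum total cost: 243.

243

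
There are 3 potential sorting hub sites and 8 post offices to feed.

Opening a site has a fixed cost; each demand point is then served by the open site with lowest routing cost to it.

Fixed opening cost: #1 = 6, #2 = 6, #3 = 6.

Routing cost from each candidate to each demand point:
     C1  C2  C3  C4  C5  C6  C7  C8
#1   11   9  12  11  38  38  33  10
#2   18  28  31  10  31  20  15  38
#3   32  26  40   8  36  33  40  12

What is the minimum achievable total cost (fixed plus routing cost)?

130

Open {#1, #2}: assign each demand point to its cheapest open site.
  C1→#1 11, C2→#1 9, C3→#1 12, C4→#2 10, C5→#2 31, C6→#2 20, C7→#2 15, C8→#1 10
  routing cost 118, fixed 12 → total 130.
Compare {#1, #2, #3}: routing cost 116 + fixed 18 = 134.
Compare {#1, #3}: routing cost 152 + fixed 12 = 164.
Compare {#1}: routing cost 162 + fixed 6 = 168.
All other subsets cost ≥ 134. Minimum total cost: 130.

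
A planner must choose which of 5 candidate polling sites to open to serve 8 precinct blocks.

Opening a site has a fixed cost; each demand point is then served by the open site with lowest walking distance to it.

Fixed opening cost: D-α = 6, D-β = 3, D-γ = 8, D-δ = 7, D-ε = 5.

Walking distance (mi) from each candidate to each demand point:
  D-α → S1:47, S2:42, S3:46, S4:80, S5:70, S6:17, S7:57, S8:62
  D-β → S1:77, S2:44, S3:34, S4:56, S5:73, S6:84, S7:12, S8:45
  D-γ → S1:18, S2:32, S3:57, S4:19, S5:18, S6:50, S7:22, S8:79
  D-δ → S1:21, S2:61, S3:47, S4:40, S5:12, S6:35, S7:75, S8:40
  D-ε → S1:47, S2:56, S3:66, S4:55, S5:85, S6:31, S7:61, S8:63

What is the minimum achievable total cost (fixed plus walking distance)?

208

Open {D-α, D-β, D-γ, D-δ}: assign each demand point to its cheapest open site.
  S1→D-γ 18, S2→D-γ 32, S3→D-β 34, S4→D-γ 19, S5→D-δ 12, S6→D-α 17, S7→D-β 12, S8→D-δ 40
  walking distance 184, fixed 24 → total 208.
Compare {D-α, D-β, D-γ}: walking distance 195 + fixed 17 = 212.
Compare {D-α, D-β, D-γ, D-δ, D-ε}: walking distance 184 + fixed 29 = 213.
Compare {D-α, D-β, D-γ, D-ε}: walking distance 195 + fixed 22 = 217.
All other subsets cost ≥ 212. Minimum total cost: 208.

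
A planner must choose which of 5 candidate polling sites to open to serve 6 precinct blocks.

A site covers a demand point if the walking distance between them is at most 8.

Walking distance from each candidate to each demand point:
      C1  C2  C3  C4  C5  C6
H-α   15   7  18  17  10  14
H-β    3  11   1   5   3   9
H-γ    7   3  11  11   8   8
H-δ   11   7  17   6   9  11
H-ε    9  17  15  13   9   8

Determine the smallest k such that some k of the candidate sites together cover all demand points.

2

Coverage sets (demand points within 8 of each site):
  H-α: {C2}
  H-β: {C1, C3, C4, C5}
  H-γ: {C1, C2, C5, C6}
  H-δ: {C2, C4}
  H-ε: {C6}
No single site covers all 6 demand points.
But {H-β, H-γ} covers everything, so the minimum is 2.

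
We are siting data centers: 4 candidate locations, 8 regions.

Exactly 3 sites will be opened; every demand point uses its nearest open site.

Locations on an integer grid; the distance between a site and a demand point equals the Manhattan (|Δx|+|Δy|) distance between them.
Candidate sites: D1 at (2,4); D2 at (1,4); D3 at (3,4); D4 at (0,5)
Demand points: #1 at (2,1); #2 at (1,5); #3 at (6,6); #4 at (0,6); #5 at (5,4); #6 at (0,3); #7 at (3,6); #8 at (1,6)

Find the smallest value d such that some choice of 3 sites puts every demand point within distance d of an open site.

Open {D1, D2, D3}.
  Farthest demand point is #3 at distance 5 (to D3); all others are ≤ 5.
With {D1, D3, D4} the worst case is 5.
With {D2, D3, D4} the worst case is 5.
No size-3 selection achieves below 5.

5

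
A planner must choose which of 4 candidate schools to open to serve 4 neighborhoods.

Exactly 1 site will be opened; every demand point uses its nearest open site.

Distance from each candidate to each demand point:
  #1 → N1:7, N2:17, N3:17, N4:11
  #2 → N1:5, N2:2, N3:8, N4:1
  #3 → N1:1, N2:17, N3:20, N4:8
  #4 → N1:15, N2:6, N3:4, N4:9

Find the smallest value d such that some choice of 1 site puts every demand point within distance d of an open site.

Open {#2}.
  Farthest demand point is N3 at distance 8 (to #2); all others are ≤ 8.
With {#4} the worst case is 15.
With {#1} the worst case is 17.
No size-1 selection achieves below 8.

8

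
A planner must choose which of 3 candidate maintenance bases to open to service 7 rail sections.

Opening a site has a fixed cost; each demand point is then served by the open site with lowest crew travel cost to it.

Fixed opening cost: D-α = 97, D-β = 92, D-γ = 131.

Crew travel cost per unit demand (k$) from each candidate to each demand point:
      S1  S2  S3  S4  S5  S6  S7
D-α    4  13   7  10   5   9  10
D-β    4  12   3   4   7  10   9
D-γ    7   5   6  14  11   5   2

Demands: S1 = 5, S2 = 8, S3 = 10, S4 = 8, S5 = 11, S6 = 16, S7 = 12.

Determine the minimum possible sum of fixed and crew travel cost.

526

Open {D-β, D-γ}: assign each demand point to its cheapest open site.
  S1→D-β 5×4=20, S2→D-γ 8×5=40, S3→D-β 10×3=30, S4→D-β 8×4=32, S5→D-β 11×7=77, S6→D-γ 16×5=80, S7→D-γ 12×2=24
  crew travel cost 303, fixed 223 → total 526.
Compare {D-α, D-γ}: crew travel cost 359 + fixed 228 = 587.
Compare {D-α, D-β, D-γ}: crew travel cost 281 + fixed 320 = 601.
Compare {D-γ}: crew travel cost 472 + fixed 131 = 603.
All other subsets cost ≥ 587. Minimum total cost: 526.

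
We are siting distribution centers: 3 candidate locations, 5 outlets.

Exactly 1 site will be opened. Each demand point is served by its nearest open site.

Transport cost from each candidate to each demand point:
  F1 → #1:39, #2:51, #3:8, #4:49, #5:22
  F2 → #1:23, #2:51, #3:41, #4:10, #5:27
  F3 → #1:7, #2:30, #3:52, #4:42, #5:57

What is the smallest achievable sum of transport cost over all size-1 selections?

152

Open {F2}.
  #1→F2 23, #2→F2 51, #3→F2 41, #4→F2 10, #5→F2 27  ⇒ total 152.
Compare {F1}: total 169.
Compare {F3}: total 188.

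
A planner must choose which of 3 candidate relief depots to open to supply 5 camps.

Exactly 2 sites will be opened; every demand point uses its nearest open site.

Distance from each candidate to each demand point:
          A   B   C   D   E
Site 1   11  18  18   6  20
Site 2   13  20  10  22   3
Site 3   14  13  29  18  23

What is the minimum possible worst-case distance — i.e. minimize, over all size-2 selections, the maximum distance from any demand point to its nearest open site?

18

Open {Site 1, Site 2}.
  Farthest demand point is B at distance 18 (to Site 1); all others are ≤ 18.
With {Site 2, Site 3} the worst case is 18.
With {Site 1, Site 3} the worst case is 20.
No size-2 selection achieves below 18.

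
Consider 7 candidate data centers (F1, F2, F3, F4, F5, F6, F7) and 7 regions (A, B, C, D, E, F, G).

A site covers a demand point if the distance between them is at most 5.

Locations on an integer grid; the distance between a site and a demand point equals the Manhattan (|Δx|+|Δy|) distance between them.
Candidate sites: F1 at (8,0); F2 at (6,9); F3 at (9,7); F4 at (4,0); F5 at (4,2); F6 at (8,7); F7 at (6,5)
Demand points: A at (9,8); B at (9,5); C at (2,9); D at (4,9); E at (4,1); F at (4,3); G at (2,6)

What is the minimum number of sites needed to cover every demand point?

Coverage sets (demand points within 5 of each site):
  F1: {E}
  F2: {A, C, D}
  F3: {A, B}
  F4: {E, F}
  F5: {E, F}
  F6: {A, B}
  F7: {B, F, G}
No 2 sites suffice: every size-2 union leaves at least one demand point uncovered.
But {F1, F2, F7} covers everything, so the minimum is 3.

3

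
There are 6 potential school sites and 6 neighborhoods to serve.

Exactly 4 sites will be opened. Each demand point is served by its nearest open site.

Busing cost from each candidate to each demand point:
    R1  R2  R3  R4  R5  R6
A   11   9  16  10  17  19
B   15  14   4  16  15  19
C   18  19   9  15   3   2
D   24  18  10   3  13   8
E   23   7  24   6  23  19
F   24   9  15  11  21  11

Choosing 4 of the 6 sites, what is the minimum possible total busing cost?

Open {A, B, C, D}.
  R1→A 11, R2→A 9, R3→B 4, R4→D 3, R5→C 3, R6→C 2  ⇒ total 32.
Compare {A, B, C, E}: total 33.
Compare {B, C, D, E}: total 34.
No size-4 selection does better; minimum is 32.

32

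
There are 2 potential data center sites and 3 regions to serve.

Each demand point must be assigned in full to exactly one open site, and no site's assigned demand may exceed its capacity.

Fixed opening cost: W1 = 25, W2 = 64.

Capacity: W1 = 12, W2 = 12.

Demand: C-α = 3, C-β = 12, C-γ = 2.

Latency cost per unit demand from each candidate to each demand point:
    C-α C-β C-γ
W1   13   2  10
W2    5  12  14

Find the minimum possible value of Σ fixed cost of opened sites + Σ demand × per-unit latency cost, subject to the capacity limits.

Open {W1, W2}; cheapest assignment that respects the capacities:
  W1 (cap 12, load 12): C-β — cost 12×2 = 24
  W2 (cap 12, load 5): C-α, C-γ — cost 3×5 + 2×14 = 43
  Shipping 67, fixed 89 → total 156.
  Any other capacity-feasible assignment to {W1, W2} ships for at least 67.
Total demand is 17 and no other set of sites has combined capacity ≥ 17, so {W1, W2} is the only feasible choice of open sites. Minimum: 156.

156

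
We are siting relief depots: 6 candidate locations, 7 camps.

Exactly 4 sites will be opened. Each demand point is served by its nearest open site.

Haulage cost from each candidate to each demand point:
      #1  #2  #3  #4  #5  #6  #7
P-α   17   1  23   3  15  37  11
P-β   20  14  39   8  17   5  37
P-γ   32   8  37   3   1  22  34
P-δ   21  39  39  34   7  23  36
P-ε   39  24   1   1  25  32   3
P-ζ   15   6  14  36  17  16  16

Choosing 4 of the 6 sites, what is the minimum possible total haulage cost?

Open {P-α, P-β, P-γ, P-ε}.
  #1→P-α 17, #2→P-α 1, #3→P-ε 1, #4→P-ε 1, #5→P-γ 1, #6→P-β 5, #7→P-ε 3  ⇒ total 29.
Compare {P-β, P-γ, P-ε, P-ζ}: total 32.
Compare {P-α, P-β, P-δ, P-ε}: total 35.
No size-4 selection does better; minimum is 29.

29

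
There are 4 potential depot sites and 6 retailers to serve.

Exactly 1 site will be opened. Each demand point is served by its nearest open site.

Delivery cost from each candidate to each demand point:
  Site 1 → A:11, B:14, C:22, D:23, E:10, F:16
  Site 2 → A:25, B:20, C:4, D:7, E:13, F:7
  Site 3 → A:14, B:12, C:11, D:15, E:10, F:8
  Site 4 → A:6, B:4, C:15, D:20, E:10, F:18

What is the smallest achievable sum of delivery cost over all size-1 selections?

70

Open {Site 3}.
  A→Site 3 14, B→Site 3 12, C→Site 3 11, D→Site 3 15, E→Site 3 10, F→Site 3 8  ⇒ total 70.
Compare {Site 4}: total 73.
Compare {Site 2}: total 76.
No size-1 selection does better; minimum is 70.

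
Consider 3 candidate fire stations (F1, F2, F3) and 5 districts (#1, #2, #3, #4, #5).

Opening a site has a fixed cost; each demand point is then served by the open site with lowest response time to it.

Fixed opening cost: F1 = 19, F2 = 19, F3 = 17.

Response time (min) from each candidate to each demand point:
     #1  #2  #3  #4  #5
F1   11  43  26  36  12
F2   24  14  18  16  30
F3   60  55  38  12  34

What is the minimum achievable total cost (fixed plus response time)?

109

Open {F1, F2}: assign each demand point to its cheapest open site.
  #1→F1 11, #2→F2 14, #3→F2 18, #4→F2 16, #5→F1 12
  response time 71, fixed 38 → total 109.
Compare {F2}: response time 102 + fixed 19 = 121.
Compare {F1, F2, F3}: response time 67 + fixed 55 = 122.
Compare {F2, F3}: response time 98 + fixed 36 = 134.
All other subsets cost ≥ 121. Minimum total cost: 109.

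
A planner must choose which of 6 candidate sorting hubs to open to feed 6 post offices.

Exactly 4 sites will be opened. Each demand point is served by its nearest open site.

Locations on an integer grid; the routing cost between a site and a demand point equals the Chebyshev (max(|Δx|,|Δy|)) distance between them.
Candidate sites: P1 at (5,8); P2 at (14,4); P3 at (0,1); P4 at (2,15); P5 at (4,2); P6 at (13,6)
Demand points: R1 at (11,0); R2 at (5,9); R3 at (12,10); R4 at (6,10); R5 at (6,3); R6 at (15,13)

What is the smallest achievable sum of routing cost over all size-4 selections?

Open {P1, P2, P5, P6}.
  R1→P2 4, R2→P1 1, R3→P6 4, R4→P1 2, R5→P5 2, R6→P6 7  ⇒ total 20.
Compare {P1, P3, P5, P6}: total 22.
Compare {P1, P4, P5, P6}: total 22.
No size-4 selection does better; minimum is 20.

20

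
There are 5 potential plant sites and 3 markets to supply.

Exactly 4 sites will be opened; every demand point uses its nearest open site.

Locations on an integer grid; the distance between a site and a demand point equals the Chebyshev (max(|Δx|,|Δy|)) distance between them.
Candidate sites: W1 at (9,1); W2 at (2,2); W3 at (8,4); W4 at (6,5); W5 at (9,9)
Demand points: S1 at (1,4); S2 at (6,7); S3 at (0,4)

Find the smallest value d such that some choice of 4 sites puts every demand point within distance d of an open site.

Open {W1, W2, W3, W4}.
  Farthest demand point is S1 at distance 2 (to W2); all others are ≤ 2.
With {W1, W2, W4, W5} the worst case is 2.
With {W2, W3, W4, W5} the worst case is 2.
No size-4 selection achieves below 2.

2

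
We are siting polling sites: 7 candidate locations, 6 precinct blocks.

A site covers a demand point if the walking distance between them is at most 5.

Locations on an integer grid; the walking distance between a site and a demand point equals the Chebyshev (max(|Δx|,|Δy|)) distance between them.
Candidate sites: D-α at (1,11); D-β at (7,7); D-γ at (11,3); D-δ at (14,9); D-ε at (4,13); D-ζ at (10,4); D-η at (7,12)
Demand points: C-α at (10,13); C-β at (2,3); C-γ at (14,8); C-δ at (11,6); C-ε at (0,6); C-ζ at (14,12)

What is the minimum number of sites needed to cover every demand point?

Coverage sets (demand points within 5 of each site):
  D-α: {C-ε}
  D-β: {C-β, C-δ}
  D-γ: {C-γ, C-δ}
  D-δ: {C-α, C-γ, C-δ, C-ζ}
  D-ε: {}
  D-ζ: {C-γ, C-δ}
  D-η: {C-α}
No 2 sites suffice: every size-2 union leaves at least one demand point uncovered.
But {D-α, D-β, D-δ} covers everything, so the minimum is 3.

3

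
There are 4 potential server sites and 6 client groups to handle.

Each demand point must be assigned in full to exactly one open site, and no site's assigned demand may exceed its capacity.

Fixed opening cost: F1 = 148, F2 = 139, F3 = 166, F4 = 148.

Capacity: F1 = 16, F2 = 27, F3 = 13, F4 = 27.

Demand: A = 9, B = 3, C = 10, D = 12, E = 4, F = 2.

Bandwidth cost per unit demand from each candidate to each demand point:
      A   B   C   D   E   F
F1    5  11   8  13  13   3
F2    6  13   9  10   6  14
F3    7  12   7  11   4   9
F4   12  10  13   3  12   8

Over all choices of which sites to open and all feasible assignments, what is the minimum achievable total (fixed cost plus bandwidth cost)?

Open {F2, F4}; cheapest assignment that respects the capacities:
  F2 (cap 27, load 23): A, C, E — cost 9×6 + 10×9 + 4×6 = 168
  F4 (cap 27, load 17): B, D, F — cost 3×10 + 12×3 + 2×8 = 82
  Shipping 250, fixed 287 → total 537.
  Any other capacity-feasible assignment to {F2, F4} ships for at least 250.
Compare {F1, F4}: its best feasible assignment gives total 594.
Compare {F1, F2}: its best feasible assignment gives total 604.
Every other set of open sites that can feasibly serve all demand totals ≥ 594 even under its best assignment. Minimum: 537.

537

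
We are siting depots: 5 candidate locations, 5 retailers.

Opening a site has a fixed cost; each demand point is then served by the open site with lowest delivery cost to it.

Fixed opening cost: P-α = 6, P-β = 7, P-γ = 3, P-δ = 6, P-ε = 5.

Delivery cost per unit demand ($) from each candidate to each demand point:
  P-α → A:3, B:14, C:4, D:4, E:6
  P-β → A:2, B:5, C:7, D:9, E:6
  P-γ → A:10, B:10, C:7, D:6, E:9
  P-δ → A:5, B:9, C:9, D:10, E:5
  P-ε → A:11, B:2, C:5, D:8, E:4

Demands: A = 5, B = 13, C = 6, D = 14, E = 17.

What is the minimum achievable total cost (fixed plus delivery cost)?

Open {P-α, P-ε}: assign each demand point to its cheapest open site.
  A→P-α 5×3=15, B→P-ε 13×2=26, C→P-α 6×4=24, D→P-α 14×4=56, E→P-ε 17×4=68
  delivery cost 189, fixed 11 → total 200.
Compare {P-α, P-β, P-ε}: delivery cost 184 + fixed 18 = 202.
Compare {P-α, P-γ, P-ε}: delivery cost 189 + fixed 14 = 203.
Compare {P-α, P-β, P-γ, P-ε}: delivery cost 184 + fixed 21 = 205.
All other subsets cost ≥ 202. Minimum total cost: 200.

200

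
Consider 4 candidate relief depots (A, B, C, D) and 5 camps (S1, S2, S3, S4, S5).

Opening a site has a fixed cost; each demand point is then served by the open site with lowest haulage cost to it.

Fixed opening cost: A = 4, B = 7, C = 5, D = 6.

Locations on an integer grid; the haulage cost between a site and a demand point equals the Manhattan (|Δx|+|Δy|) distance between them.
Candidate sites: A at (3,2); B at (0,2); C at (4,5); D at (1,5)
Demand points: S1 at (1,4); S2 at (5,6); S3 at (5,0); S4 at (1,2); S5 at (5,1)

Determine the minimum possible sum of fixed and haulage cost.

23

Open {A}: assign each demand point to its cheapest open site.
  S1→A 4, S2→A 6, S3→A 4, S4→A 2, S5→A 3
  haulage cost 19, fixed 4 → total 23.
Compare {A, C}: haulage cost 15 + fixed 9 = 24.
Compare {A, D}: haulage cost 15 + fixed 10 = 25.
Compare {A, C, D}: haulage cost 12 + fixed 15 = 27.
All other subsets cost ≥ 24. Minimum total cost: 23.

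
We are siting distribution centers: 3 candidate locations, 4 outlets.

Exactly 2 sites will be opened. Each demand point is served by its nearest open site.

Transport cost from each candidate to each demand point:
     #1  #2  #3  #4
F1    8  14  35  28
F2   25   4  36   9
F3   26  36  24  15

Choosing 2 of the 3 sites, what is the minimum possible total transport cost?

Open {F1, F2}.
  #1→F1 8, #2→F2 4, #3→F1 35, #4→F2 9  ⇒ total 56.
Compare {F1, F3}: total 61.
Compare {F2, F3}: total 62.

56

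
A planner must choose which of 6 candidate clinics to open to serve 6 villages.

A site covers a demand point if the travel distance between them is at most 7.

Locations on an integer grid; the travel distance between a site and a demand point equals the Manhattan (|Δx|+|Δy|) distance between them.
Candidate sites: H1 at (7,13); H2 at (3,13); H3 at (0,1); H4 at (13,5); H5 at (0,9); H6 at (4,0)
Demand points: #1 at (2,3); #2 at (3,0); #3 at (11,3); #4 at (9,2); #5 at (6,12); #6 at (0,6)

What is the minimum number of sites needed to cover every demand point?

Coverage sets (demand points within 7 of each site):
  H1: {#5}
  H2: {#5}
  H3: {#1, #2, #6}
  H4: {#3, #4}
  H5: {#6}
  H6: {#1, #2, #4}
No 2 sites suffice: every size-2 union leaves at least one demand point uncovered.
But {H1, H3, H4} covers everything, so the minimum is 3.

3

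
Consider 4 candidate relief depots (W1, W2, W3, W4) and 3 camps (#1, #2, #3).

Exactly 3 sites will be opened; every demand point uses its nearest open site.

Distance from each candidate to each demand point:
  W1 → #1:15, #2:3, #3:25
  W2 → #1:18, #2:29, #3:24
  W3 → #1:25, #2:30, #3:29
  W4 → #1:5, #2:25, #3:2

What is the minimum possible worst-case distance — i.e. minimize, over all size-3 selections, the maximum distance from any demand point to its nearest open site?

5

Open {W1, W2, W4}.
  Farthest demand point is #1 at distance 5 (to W4); all others are ≤ 5.
With {W1, W3, W4} the worst case is 5.
With {W1, W2, W3} the worst case is 24.
No size-3 selection achieves below 5.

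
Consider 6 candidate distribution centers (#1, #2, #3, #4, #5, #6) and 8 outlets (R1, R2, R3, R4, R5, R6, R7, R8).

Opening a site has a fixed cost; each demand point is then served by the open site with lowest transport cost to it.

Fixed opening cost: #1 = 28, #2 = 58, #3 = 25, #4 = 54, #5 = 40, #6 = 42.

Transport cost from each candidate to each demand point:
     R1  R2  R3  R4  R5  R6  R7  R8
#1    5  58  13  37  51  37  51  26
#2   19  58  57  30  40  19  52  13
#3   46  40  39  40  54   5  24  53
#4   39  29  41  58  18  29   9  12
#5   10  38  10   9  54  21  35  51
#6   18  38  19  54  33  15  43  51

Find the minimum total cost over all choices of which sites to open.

Open {#4, #5}: assign each demand point to its cheapest open site.
  R1→#5 10, R2→#4 29, R3→#5 10, R4→#5 9, R5→#4 18, R6→#5 21, R7→#4 9, R8→#4 12
  transport cost 118, fixed 94 → total 212.
Compare {#3, #4, #5}: transport cost 102 + fixed 119 = 221.
Compare {#1, #4}: transport cost 152 + fixed 82 = 234.
Compare {#1, #3, #4}: transport cost 128 + fixed 107 = 235.
All other subsets cost ≥ 221. Minimum total cost: 212.

212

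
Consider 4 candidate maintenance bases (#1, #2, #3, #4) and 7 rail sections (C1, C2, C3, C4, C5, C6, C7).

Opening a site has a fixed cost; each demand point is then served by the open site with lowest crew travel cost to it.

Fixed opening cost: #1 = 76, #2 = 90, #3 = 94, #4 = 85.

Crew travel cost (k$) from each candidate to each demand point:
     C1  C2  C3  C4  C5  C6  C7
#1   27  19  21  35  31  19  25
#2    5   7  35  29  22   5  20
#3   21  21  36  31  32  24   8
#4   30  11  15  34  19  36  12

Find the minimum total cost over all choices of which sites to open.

Open {#2}: assign each demand point to its cheapest open site.
  C1→#2 5, C2→#2 7, C3→#2 35, C4→#2 29, C5→#2 22, C6→#2 5, C7→#2 20
  crew travel cost 123, fixed 90 → total 213.
Compare {#4}: crew travel cost 157 + fixed 85 = 242.
Compare {#1}: crew travel cost 177 + fixed 76 = 253.
Compare {#3}: crew travel cost 173 + fixed 94 = 267.
All other subsets cost ≥ 242. Minimum total cost: 213.

213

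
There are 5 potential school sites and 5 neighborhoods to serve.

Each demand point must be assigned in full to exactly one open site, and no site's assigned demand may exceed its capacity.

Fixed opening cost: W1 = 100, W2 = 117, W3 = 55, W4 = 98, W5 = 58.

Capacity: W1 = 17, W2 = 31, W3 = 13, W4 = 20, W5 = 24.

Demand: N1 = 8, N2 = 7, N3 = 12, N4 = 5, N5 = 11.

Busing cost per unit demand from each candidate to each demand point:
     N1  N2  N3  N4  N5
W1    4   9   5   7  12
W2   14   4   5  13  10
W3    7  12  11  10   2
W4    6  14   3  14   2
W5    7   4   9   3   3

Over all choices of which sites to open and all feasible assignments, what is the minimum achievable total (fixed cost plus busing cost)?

316

Open {W4, W5}; cheapest assignment that respects the capacities:
  W4 (cap 20, load 20): N1, N3 — cost 8×6 + 12×3 = 84
  W5 (cap 24, load 23): N2, N4, N5 — cost 7×4 + 5×3 + 11×3 = 76
  Shipping 160, fixed 156 → total 316.
  Any other capacity-feasible assignment to {W4, W5} ships for at least 160.
Compare {W3, W4, W5}: its best feasible assignment gives total 360.
Compare {W2, W5}: its best feasible assignment gives total 367.
Every other set of open sites that can feasibly serve all demand totals ≥ 360 even under its best assignment. Minimum: 316.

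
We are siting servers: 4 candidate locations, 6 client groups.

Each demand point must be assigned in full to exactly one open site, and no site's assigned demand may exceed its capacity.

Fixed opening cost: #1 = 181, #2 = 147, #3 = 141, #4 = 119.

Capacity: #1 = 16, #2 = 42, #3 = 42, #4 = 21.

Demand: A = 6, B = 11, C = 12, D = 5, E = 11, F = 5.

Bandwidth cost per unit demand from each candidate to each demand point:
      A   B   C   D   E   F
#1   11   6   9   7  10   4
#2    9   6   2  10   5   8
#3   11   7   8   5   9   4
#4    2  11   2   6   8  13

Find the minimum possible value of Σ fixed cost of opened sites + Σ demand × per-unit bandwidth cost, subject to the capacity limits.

Open {#2, #4}; cheapest assignment that respects the capacities:
  #2 (cap 42, load 39): B, C, E, F — cost 11×6 + 12×2 + 11×5 + 5×8 = 185
  #4 (cap 21, load 11): A, D — cost 6×2 + 5×6 = 42
  Shipping 227, fixed 266 → total 493.
  Any other capacity-feasible assignment to {#2, #4} ships for at least 227.
Compare {#3, #4}: its best feasible assignment gives total 517.
Compare {#2, #3}: its best feasible assignment gives total 532.
Every other set of open sites that can feasibly serve all demand totals ≥ 517 even under its best assignment. Minimum: 493.

493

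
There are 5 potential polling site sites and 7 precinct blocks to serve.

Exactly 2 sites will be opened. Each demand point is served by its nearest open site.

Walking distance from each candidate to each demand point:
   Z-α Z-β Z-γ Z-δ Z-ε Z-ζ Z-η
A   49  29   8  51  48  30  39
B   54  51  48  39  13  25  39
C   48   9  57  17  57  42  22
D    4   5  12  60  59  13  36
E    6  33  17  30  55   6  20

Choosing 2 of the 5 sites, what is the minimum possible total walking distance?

Open {B, D}.
  Z-α→D 4, Z-β→D 5, Z-γ→D 12, Z-δ→B 39, Z-ε→B 13, Z-ζ→D 13, Z-η→D 36  ⇒ total 122.
Compare {B, E}: total 125.
Compare {C, D}: total 130.
No size-2 selection does better; minimum is 122.

122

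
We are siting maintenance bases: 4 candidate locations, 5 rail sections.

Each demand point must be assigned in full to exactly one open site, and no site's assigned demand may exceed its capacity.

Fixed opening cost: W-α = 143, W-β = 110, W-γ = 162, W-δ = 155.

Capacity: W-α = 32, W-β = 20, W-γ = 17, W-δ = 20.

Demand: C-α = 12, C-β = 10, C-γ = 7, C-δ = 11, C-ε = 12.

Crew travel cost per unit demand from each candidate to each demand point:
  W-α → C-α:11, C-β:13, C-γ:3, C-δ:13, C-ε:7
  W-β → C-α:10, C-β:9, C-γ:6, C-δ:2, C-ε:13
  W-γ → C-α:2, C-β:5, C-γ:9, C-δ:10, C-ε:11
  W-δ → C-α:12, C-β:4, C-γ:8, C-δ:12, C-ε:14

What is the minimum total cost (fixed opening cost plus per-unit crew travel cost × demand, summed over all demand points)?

Open {W-α, W-β, W-γ}; cheapest assignment that respects the capacities:
  W-α (cap 32, load 29): C-β, C-γ, C-ε — cost 10×13 + 7×3 + 12×7 = 235
  W-β (cap 20, load 11): C-δ — cost 11×2 = 22
  W-γ (cap 17, load 12): C-α — cost 12×2 = 24
  Shipping 281, fixed 415 → total 696.
  Any other capacity-feasible assignment to {W-α, W-β, W-γ} ships for at least 281.
Compare {W-α, W-β, W-δ}: its best feasible assignment gives total 707.
Compare {W-α, W-β, W-γ, W-δ}: its best feasible assignment gives total 761.
Every other set of open sites that can feasibly serve all demand totals ≥ 707 even under its best assignment. Minimum: 696.

696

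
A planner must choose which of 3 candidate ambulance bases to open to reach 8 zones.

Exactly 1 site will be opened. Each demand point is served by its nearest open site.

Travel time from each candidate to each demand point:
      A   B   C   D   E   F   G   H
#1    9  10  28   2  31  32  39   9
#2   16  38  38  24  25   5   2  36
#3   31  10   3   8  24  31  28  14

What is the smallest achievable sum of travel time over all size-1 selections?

149

Open {#3}.
  A→#3 31, B→#3 10, C→#3 3, D→#3 8, E→#3 24, F→#3 31, G→#3 28, H→#3 14  ⇒ total 149.
Compare {#1}: total 160.
Compare {#2}: total 184.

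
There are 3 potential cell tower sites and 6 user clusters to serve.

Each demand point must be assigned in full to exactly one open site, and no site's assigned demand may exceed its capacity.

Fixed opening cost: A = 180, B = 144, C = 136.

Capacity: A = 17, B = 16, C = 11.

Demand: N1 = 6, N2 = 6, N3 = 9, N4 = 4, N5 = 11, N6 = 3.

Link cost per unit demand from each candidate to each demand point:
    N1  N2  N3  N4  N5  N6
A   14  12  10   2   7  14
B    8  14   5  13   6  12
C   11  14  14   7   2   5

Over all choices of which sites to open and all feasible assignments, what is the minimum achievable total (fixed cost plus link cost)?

697

Open {A, B, C}; cheapest assignment that respects the capacities:
  A (cap 17, load 13): N2, N4, N6 — cost 6×12 + 4×2 + 3×14 = 122
  B (cap 16, load 15): N1, N3 — cost 6×8 + 9×5 = 93
  C (cap 11, load 11): N5 — cost 11×2 = 22
  Shipping 237, fixed 460 → total 697.
  Any other capacity-feasible assignment to {A, B, C} ships for at least 237.
Total demand is 39 and no other set of sites has combined capacity ≥ 39, so {A, B, C} is the only feasible choice of open sites. Minimum: 697.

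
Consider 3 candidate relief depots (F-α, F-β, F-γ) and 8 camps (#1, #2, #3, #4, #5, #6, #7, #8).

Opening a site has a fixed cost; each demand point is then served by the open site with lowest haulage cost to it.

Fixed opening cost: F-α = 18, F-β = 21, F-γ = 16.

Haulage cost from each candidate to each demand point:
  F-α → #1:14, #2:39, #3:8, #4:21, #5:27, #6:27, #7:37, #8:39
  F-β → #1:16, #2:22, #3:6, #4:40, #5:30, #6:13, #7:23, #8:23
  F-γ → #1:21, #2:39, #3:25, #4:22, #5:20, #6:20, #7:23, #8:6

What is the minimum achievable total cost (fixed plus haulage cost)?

Open {F-β, F-γ}: assign each demand point to its cheapest open site.
  #1→F-β 16, #2→F-β 22, #3→F-β 6, #4→F-γ 22, #5→F-γ 20, #6→F-β 13, #7→F-β 23, #8→F-γ 6
  haulage cost 128, fixed 37 → total 165.
Compare {F-α, F-β, F-γ}: haulage cost 125 + fixed 55 = 180.
Compare {F-α, F-γ}: haulage cost 151 + fixed 34 = 185.
Compare {F-α, F-β}: haulage cost 149 + fixed 39 = 188.
All other subsets cost ≥ 180. Minimum total cost: 165.

165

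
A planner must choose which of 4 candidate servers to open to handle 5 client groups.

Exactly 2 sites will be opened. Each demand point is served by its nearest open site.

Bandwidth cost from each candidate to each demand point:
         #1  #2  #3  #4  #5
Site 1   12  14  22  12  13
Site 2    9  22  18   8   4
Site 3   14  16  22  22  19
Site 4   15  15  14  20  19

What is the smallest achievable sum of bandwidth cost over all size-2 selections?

50

Open {Site 2, Site 4}.
  #1→Site 2 9, #2→Site 4 15, #3→Site 4 14, #4→Site 2 8, #5→Site 2 4  ⇒ total 50.
Compare {Site 1, Site 2}: total 53.
Compare {Site 2, Site 3}: total 55.
No size-2 selection does better; minimum is 50.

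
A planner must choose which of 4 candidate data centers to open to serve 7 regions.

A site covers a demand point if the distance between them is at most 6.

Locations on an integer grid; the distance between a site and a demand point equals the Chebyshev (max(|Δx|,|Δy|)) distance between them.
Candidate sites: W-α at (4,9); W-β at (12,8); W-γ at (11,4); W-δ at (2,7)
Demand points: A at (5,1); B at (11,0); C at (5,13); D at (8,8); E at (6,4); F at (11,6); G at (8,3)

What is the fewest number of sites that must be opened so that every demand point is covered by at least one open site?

2

Coverage sets (demand points within 6 of each site):
  W-α: {C, D, E, G}
  W-β: {D, E, F, G}
  W-γ: {A, B, D, E, F, G}
  W-δ: {A, C, D, E, G}
No single site covers all 7 demand points.
But {W-α, W-γ} covers everything, so the minimum is 2.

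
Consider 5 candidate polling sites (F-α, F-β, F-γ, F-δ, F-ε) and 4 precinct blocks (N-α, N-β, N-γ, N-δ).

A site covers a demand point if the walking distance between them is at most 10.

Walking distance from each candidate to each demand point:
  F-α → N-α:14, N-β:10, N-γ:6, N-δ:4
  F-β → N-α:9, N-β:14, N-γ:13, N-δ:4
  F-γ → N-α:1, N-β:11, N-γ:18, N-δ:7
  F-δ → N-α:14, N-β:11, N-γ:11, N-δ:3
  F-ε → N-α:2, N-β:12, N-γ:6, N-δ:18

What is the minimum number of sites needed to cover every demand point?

Coverage sets (demand points within 10 of each site):
  F-α: {N-β, N-γ, N-δ}
  F-β: {N-α, N-δ}
  F-γ: {N-α, N-δ}
  F-δ: {N-δ}
  F-ε: {N-α, N-γ}
No single site covers all 4 demand points.
But {F-α, F-β} covers everything, so the minimum is 2.

2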